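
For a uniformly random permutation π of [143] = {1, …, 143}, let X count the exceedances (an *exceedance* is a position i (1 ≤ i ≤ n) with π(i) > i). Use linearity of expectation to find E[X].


Write X = Σ_{i=1}^{143} X_i, where X_i = 1_{π(i) > i}.
For each fixed i, π(i) is uniform over {1, …, 143} (marginal of a uniform permutation), so P[π(i) > i] = (n − i)/n. Summing: Σ_{i=1}^{143} (n − i)/n = (0 + 1 + … + 142)/143 = 143(143 − 1)/(2·143) = (143 − 1)/2.
Hence E[X] = Σ_{i=1}^{143} (143 − i)/143 = 71 ≈ 71.000.

E[X] = 71 = 71.000.


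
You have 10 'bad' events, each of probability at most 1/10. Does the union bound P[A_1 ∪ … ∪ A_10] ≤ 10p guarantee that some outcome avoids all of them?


Union bound: P[∪_{i=1}^{10} A_i] ≤ Σ_i P[A_i] ≤ 10·p = 10·(1/10) = 1.
Numerically: 1 ≈ 1.000.
Is 1 < 1? NO.
Since the bound 1 is ≥ 1, the union bound is uninformative here; it does NOT by itself certify existence.

10·p = 1 ≈ 1.000; existence NOT certified by the union bound.


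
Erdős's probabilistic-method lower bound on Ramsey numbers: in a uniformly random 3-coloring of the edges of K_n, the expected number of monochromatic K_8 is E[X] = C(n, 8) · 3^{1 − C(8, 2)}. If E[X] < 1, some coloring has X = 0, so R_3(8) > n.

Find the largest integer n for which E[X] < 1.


We need C(n, 8) · 3^{1 − 28} < 1, i.e. C(n, 8) < 3^{28 − 1} = 7625597484987.
Check values of n near the boundary:
  n = 151: C(151, 8) = 5551321138650; 5551321138650 < 7625597484987? YES
  n = 152: C(152, 8) = 5859727868575; 5859727868575 < 7625597484987? YES
  n = 153: C(153, 8) = 6183023199255; 6183023199255 < 7625597484987? YES
  n = 154: C(154, 8) = 6521818990995; 6521818990995 < 7625597484987? YES
  n = 155: C(155, 8) = 6876747915675; 6876747915675 < 7625597484987? YES
  n = 156: C(156, 8) = 7248464019225; 7248464019225 < 7625597484987? YES
  n = 157: C(157, 8) = 7637643295425; 7637643295425 < 7625597484987? NO
  n = 158: C(158, 8) = 8044984271181; 8044984271181 < 7625597484987? NO
The largest n with C(n, 8) < 7625597484987 is n = 156 (where E[X] = 805384891025/847288609443 ≈ 0.950544). Hence R_3(8) > 156, i.e. R_3(8) ≥ 157.

Largest n = 156; hence R_3(8) > 156.


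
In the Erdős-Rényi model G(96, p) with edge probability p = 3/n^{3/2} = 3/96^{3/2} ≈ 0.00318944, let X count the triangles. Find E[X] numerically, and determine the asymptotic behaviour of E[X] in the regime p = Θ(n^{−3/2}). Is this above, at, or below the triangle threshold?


Number of potential triangles: C(96, 3) = 142880.
Each occurs with probability p³ ≈ (0.00318944)³ ≈ 3.24446591e-08.
By linearity: E[X] = C(96, 3)·p³ ≈ 142880 · 3.24446591e-08 ≈ 0.004636.
Since α = 3/2 > 1, p = c/n^{3/2} = o(1/n) is below the triangle threshold p ~ 1/n. Asymptotically E[X] ~ (c³/6)·n^{3(1−α)} = (3³/6)·n^{-1.5} → 0, so by Markov's inequality G has no triangles w.h.p.

E[X] ≈ 0.004636; in regime p = Θ(1/n^{3/2}) E[X] tends to 0 (below the triangle threshold p ~ 1/n).


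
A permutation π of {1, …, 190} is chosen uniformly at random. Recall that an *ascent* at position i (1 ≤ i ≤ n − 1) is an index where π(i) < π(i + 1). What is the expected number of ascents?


Write X = Σ X_I over i = 1, …, 189, with X_I the indicator of one ascent.
There are 189 indicators.
For each fixed i, the pair (π(i), π(i+1)) is a uniformly random ordered pair of distinct values from {1, …, 190}; by symmetry P[π(i) < π(i+1)] = 1/2.
By linearity: E[X] = 189 · (1/2) = (190 − 1) · (1/2) = 189/2 ≈ 94.500.

E[X] = 189/2 = 94.500.


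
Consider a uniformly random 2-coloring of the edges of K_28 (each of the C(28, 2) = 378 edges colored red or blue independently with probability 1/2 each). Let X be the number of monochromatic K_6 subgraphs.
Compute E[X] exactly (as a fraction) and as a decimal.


Let X = Σ_S X_S over the C(28, 6) = 376740 subsets S of size 6, where X_S = 1 if the K_6 on S is monochromatic.
For a fixed S, the K_6 on S has C(6, 2) = 15 edges. P[all 15 edges red] = (1/2)^15, and likewise for blue, so P[monochromatic] = 2·(1/2)^15 = 2^{1 − 15} = 1/16384.
Summing: E[X] = C(28, 6) · 2^{1 − 15} = 376740 · 1/16384 = 94185/4096.
Numerically: E[X] ≈ 22.9944.

E[X] = C(28,6)·2^(1−C(6,2)) = 94185/4096 ≈ 22.9944.


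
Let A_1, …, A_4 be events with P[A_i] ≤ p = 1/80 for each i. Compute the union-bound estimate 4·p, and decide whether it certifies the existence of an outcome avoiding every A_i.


Union bound: P[∪_{i=1}^{4} A_i] ≤ Σ_i P[A_i] ≤ 4·p = 4·(1/80) = 1/20.
Numerically: 1/20 ≈ 0.0500000.
Is 1/20 < 1? YES.
Since P[∪ A_i] ≤ 1/20 < 1, the complement has P[∩ A_i^c] ≥ 1 − 1/20 = 19/20 > 0, so some outcome avoids every A_i.

4·p = 1/20 ≈ 0.0500000; existence CERTIFIED by the union bound.


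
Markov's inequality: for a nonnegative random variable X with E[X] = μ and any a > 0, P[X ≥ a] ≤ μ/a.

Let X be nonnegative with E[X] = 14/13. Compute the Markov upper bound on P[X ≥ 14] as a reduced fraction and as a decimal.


μ = E[X] = 14/13, a = 14.
Markov: P[X ≥ 14] ≤ μ/a = (14/13)/14 = 1/13.
Numerically: ≈ 0.0769.
(Since a = 14 > μ = 1.0769, the bound 1/13 is < 1 and informative.)

P[X ≥ 14] ≤ 1/13 ≈ 0.0769.


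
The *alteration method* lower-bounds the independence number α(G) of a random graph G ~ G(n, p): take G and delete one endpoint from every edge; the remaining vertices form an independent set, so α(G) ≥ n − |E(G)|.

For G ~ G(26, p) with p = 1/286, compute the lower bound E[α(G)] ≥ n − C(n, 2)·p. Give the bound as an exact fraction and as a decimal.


E[|E(G)|] = C(26, 2)·p = 325 · (1/286) = 25/22.
E[α(G)] ≥ n − E[|E(G)|] = 26 − 25/22 = 547/22.
Numerically: ≈ 24.8636.
(This is only a lower bound; the true E[α(G)] may be larger.)

E[α(G)] ≥ 547/22 ≈ 24.8636.


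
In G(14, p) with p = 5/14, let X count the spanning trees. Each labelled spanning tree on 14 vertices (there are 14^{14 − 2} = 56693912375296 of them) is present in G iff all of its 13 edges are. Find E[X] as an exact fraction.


K_14 has 14^{14 − 2} = 56693912375296 labelled spanning trees.
For each such spanning tree H, let X_H = 1 if all 13 edges of H are present in G. Then P[X_H = 1] = p^{13} = (5/14)^{13} = 1220703125/793714773254144.
By linearity of expectation: E[X] = Σ_H E[X_H] = 56693912375296 · p^{13} = 56693912375296 · 1220703125/793714773254144 = 1220703125/14.
Numerically: E[X] ≈ 8.719e+07.

E[X] = 56693912375296 · (5/14)^{13} = 1220703125/14 ≈ 8.719e+07.


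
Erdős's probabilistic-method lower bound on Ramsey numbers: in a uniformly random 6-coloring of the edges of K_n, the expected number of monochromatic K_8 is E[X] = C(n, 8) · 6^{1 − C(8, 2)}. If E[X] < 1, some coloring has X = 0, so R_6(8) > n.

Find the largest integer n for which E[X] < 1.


We need C(n, 8) · 6^{1 − 28} < 1, i.e. C(n, 8) < 6^{28 − 1} = 1023490369077469249536.
Check values of n near the boundary:
  n = 1594: C(1594, 8) = 1015652773590544255167; 1015652773590544255167 < 1023490369077469249536? YES
  n = 1595: C(1595, 8) = 1020772636343363633895; 1020772636343363633895 < 1023490369077469249536? YES
  n = 1596: C(1596, 8) = 1025915067760710553965; 1025915067760710553965 < 1023490369077469249536? NO
  n = 1597: C(1597, 8) = 1031080153060953275445; 1031080153060953275445 < 1023490369077469249536? NO
The largest n with C(n, 8) < 1023490369077469249536 is n = 1595 (where E[X] = 113419181815929292655/113721152119718805504 ≈ 0.99734). Hence R_6(8) > 1595, i.e. R_6(8) ≥ 1596.

Largest n = 1595; hence R_6(8) > 1595.


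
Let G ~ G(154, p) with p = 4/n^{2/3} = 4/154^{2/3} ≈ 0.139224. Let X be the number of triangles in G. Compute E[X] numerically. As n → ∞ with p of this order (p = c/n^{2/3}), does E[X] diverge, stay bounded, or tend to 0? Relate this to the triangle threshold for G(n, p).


Number of potential triangles: C(154, 3) = 596904.
Each occurs with probability p³ ≈ (0.139224)³ ≈ 2.69860010e-03.
By linearity: E[X] = C(154, 3)·p³ ≈ 596904 · 2.69860010e-03 ≈ 1610.805195.
Since α = 2/3 < 1, p = c/n^{2/3} ≫ 1/n is above the triangle threshold p ~ 1/n. Asymptotically E[X] ~ (c³/6)·n^{3(1−α)} = (4³/6)·n^{1} → ∞; triangles are abundant w.h.p.

E[X] ≈ 1610.805195; in regime p = Θ(1/n^{2/3}) E[X] diverges (above the triangle threshold p ~ 1/n).


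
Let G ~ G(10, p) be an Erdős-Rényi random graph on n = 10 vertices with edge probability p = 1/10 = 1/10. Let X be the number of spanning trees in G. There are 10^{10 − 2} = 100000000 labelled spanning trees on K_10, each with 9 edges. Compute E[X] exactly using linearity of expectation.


K_10 has 10^{10 − 2} = 100000000 labelled spanning trees.
For each such spanning tree H, let X_H = 1 if all 9 edges of H are present in G. Then P[X_H = 1] = p^{9} = (1/10)^{9} = 1/1000000000.
Summing the indicators: E[X] = Σ_H E[X_H] = 100000000 · p^{9} = 100000000 · 1/1000000000 = 1/10.
Numerically: E[X] ≈ 0.1.

E[X] = 100000000 · (1/10)^{9} = 1/10 ≈ 0.1.


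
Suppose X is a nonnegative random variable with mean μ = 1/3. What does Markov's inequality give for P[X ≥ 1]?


μ = E[X] = 1/3, a = 1.
Markov: P[X ≥ 1] ≤ μ/a = (1/3)/1 = 1/3.
Numerically: ≈ 0.3333.
(Since a = 1 > μ = 0.3333, the bound 1/3 is < 1 and informative.)

P[X ≥ 1] ≤ 1/3 ≈ 0.3333.


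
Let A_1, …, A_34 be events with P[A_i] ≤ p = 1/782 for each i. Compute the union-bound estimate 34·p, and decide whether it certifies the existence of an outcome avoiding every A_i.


Union bound: P[∪_{i=1}^{34} A_i] ≤ Σ_i P[A_i] ≤ 34·p = 34·(1/782) = 1/23.
Numerically: 1/23 ≈ 0.0434783.
Is 1/23 < 1? YES.
Since P[∪ A_i] ≤ 1/23 < 1, the complement has P[∩ A_i^c] ≥ 1 − 1/23 = 22/23 > 0, so some outcome avoids every A_i.

34·p = 1/23 ≈ 0.0434783; existence CERTIFIED by the union bound.


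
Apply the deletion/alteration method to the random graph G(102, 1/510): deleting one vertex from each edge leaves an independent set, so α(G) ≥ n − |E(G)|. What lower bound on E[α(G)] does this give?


E[|E(G)|] = C(102, 2)·p = 5151 · (1/510) = 101/10.
E[α(G)] ≥ n − E[|E(G)|] = 102 − 101/10 = 919/10.
Numerically: ≈ 91.900000.
(This is only a lower bound; the true E[α(G)] may be larger.)

E[α(G)] ≥ 919/10 ≈ 91.900000.


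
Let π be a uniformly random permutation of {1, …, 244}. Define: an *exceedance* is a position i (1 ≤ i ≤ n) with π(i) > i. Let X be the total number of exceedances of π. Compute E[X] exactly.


Write X = Σ_{i=1}^{244} X_i, where X_i = 1_{π(i) > i}.
For each fixed i, π(i) is uniform over {1, …, 244} (marginal of a uniform permutation), so P[π(i) > i] = (n − i)/n. Summing: Σ_{i=1}^{244} (n − i)/n = (0 + 1 + … + 243)/244 = 244(244 − 1)/(2·244) = (244 − 1)/2.
Hence E[X] = Σ_{i=1}^{244} (244 − i)/244 = 243/2 ≈ 121.50000.

E[X] = 243/2 = 121.50000.


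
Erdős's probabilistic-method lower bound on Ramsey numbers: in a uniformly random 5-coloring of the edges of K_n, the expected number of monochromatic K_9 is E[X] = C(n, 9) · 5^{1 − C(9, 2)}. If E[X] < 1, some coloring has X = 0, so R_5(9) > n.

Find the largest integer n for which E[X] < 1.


We need C(n, 9) · 5^{1 − 36} < 1, i.e. C(n, 9) < 5^{36 − 1} = 2910383045673370361328125.
Check values of n near the boundary:
  n = 2168: C(2168, 9) = 2867804175977929537095120; 2867804175977929537095120 < 2910383045673370361328125? YES
  n = 2169: C(2169, 9) = 2879753360044504243499683; 2879753360044504243499683 < 2910383045673370361328125? YES
  n = 2170: C(2170, 9) = 2891746779868845075610510; 2891746779868845075610510 < 2910383045673370361328125? YES
  n = 2171: C(2171, 9) = 2903784578674959601827205; 2903784578674959601827205 < 2910383045673370361328125? YES
  n = 2172: C(2172, 9) = 2915866900084148060642020; 2915866900084148060642020 < 2910383045673370361328125? NO
  n = 2173: C(2173, 9) = 2927993888115921319674265; 2927993888115921319674265 < 2910383045673370361328125? NO
  n = 2174: C(2174, 9) = 2940165687188920530702934; 2940165687188920530702934 < 2910383045673370361328125? NO
The largest n with C(n, 9) < 2910383045673370361328125 is n = 2171 (where E[X] = 580756915734991920365441/582076609134674072265625 ≈ 0.9977328). Hence R_5(9) > 2171, i.e. R_5(9) ≥ 2172.

Largest n = 2171; hence R_5(9) > 2171.


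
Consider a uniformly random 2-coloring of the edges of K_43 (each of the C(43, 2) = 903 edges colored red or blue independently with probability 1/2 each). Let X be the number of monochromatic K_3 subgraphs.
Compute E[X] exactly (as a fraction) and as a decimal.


Let X = Σ_S X_S over the C(43, 3) = 12341 subsets S of size 3, where X_S = 1 if the K_3 on S is monochromatic.
For a fixed S, the K_3 on S has C(3, 2) = 3 edges. P[all 3 edges red] = (1/2)^3, and likewise for blue, so P[monochromatic] = 2·(1/2)^3 = 2^{1 − 3} = 1/4.
Summing: E[X] = C(43, 3) · 2^{1 − 3} = 12341 · 1/4 = 12341/4.
Numerically: E[X] ≈ 3085.250.

E[X] = C(43,3)·2^(1−C(3,2)) = 12341/4 ≈ 3085.250.


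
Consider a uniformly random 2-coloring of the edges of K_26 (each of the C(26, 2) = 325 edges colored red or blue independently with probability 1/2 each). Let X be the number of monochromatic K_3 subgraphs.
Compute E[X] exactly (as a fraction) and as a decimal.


Let X = Σ_S X_S over the C(26, 3) = 2600 subsets S of size 3, where X_S = 1 if the K_3 on S is monochromatic.
For a fixed S, the K_3 on S has C(3, 2) = 3 edges. P[all 3 edges red] = (1/2)^3, and likewise for blue, so P[monochromatic] = 2·(1/2)^3 = 2^{1 − 3} = 1/4.
By linearity of expectation: E[X] = C(26, 3) · 2^{1 − 3} = 2600 · 1/4 = 650.
Numerically: E[X] ≈ 650.000000.

E[X] = C(26,3)·2^(1−C(3,2)) = 650 ≈ 650.000000.


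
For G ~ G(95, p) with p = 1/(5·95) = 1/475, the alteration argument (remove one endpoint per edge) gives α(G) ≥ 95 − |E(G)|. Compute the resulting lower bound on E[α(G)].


E[|E(G)|] = C(95, 2)·p = 4465 · (1/475) = 47/5.
E[α(G)] ≥ n − E[|E(G)|] = 95 − 47/5 = 428/5.
Numerically: ≈ 85.600000.
(This is only a lower bound; the true E[α(G)] may be larger.)

E[α(G)] ≥ 428/5 ≈ 85.600000.


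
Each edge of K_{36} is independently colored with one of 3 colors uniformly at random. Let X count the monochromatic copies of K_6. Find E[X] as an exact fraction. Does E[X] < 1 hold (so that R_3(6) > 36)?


E[X] = C(36, 6) · 3^{1 − 15} = 1947792 · 3^{−14} = 1947792/4782969.
As a reduced fraction: E[X] = 649264/1594323 ≈ 0.4072.
Is E[X] < 1? YES.
Since E[X] < 1, there exists a 3-coloring of K_{36} with no monochromatic K_6; hence R_3(6) > 36.

E[X] = 649264/1594323 ≈ 0.4072; E[X] < 1, so R_3(6) > 36.


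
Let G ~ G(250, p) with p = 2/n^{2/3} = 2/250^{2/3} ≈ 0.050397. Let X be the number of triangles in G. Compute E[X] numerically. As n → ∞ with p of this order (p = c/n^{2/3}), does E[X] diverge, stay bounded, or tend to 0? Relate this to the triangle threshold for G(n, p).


Number of potential triangles: C(250, 3) = 2573000.
Each occurs with probability p³ ≈ (0.050397)³ ≈ 1.2800000e-04.
By linearity: E[X] = C(250, 3)·p³ ≈ 2573000 · 1.2800000e-04 ≈ 329.34400.
Since α = 2/3 < 1, p = c/n^{2/3} ≫ 1/n is above the triangle threshold p ~ 1/n. Asymptotically E[X] ~ (c³/6)·n^{3(1−α)} = (2³/6)·n^{1} → ∞; triangles are abundant w.h.p.

E[X] ≈ 329.34400; in regime p = Θ(1/n^{2/3}) E[X] diverges (above the triangle threshold p ~ 1/n).


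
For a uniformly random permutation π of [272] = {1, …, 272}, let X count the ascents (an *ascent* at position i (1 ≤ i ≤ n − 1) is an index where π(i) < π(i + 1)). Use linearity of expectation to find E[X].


Write X = Σ X_I over i = 1, …, 271, with X_I the indicator of one ascent.
There are 271 indicators.
For each fixed i, the pair (π(i), π(i+1)) is a uniformly random ordered pair of distinct values from {1, …, 272}; by symmetry P[π(i) < π(i+1)] = 1/2.
By linearity: E[X] = 271 · (1/2) = (272 − 1) · (1/2) = 271/2 ≈ 135.500000.

E[X] = 271/2 = 135.500000.


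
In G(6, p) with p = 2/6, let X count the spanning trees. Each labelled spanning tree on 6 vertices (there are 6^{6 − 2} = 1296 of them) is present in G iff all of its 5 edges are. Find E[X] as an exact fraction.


K_6 has 6^{6 − 2} = 1296 labelled spanning trees.
For each such spanning tree H, let X_H = 1 if all 5 edges of H are present in G. Then P[X_H = 1] = p^{5} = (1/3)^{5} = 1/243.
By linearity: E[X] = Σ_H E[X_H] = 1296 · p^{5} = 1296 · 1/243 = 16/3.
Numerically: E[X] ≈ 5.33.

E[X] = 1296 · (1/3)^{5} = 16/3 ≈ 5.33.


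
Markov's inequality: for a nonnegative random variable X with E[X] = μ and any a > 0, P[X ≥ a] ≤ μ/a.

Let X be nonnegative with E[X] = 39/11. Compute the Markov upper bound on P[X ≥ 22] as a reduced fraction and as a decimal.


μ = E[X] = 39/11, a = 22.
Markov: P[X ≥ 22] ≤ μ/a = (39/11)/22 = 39/242.
Numerically: ≈ 0.1612.
(Since a = 22 > μ = 3.5455, the bound 39/242 is < 1 and informative.)

P[X ≥ 22] ≤ 39/242 ≈ 0.1612.


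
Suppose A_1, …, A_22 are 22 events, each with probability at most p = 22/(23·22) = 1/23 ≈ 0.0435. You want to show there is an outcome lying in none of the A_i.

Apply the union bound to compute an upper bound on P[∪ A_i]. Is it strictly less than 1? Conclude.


Union bound: P[∪_{i=1}^{22} A_i] ≤ Σ_i P[A_i] ≤ 22·p = 22·(1/23) = 22/23.
Numerically: 22/23 ≈ 0.9565.
Is 22/23 < 1? YES.
Since P[∪ A_i] ≤ 22/23 < 1, the complement has P[∩ A_i^c] ≥ 1 − 22/23 = 1/23 > 0, so some outcome avoids every A_i.

22·p = 22/23 ≈ 0.9565; existence CERTIFIED by the union bound.


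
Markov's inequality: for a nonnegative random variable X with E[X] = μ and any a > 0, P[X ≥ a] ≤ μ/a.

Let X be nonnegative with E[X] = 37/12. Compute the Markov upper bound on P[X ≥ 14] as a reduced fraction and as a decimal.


μ = E[X] = 37/12, a = 14.
Markov: P[X ≥ 14] ≤ μ/a = (37/12)/14 = 37/168.
Numerically: ≈ 0.22024.
(Since a = 14 > μ = 3.08333, the bound 37/168 is < 1 and informative.)

P[X ≥ 14] ≤ 37/168 ≈ 0.22024.


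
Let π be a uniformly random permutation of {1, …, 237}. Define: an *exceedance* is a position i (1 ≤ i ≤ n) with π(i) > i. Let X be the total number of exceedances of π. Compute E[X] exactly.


Write X = Σ_{i=1}^{237} X_i, where X_i = 1_{π(i) > i}.
For each fixed i, π(i) is uniform over {1, …, 237} (marginal of a uniform permutation), so P[π(i) > i] = (n − i)/n. Summing: Σ_{i=1}^{237} (n − i)/n = (0 + 1 + … + 236)/237 = 237(237 − 1)/(2·237) = (237 − 1)/2.
Hence E[X] = Σ_{i=1}^{237} (237 − i)/237 = 118 ≈ 118.000.

E[X] = 118 = 118.000.


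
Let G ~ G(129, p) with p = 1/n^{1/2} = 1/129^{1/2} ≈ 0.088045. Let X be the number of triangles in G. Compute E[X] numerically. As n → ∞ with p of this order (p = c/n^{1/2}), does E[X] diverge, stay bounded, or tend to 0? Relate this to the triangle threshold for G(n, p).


Number of potential triangles: C(129, 3) = 349504.
Each occurs with probability p³ ≈ (0.088045)³ ≈ 6.8252008e-04.
By linearity: E[X] = C(129, 3)·p³ ≈ 349504 · 6.8252008e-04 ≈ 238.54350.
Since α = 1/2 < 1, p = c/n^{1/2} ≫ 1/n is above the triangle threshold p ~ 1/n. Asymptotically E[X] ~ (c³/6)·n^{3(1−α)} = (1³/6)·n^{1.5} → ∞; triangles are abundant w.h.p.

E[X] ≈ 238.54350; in regime p = Θ(1/n^{1/2}) E[X] diverges (above the triangle threshold p ~ 1/n).


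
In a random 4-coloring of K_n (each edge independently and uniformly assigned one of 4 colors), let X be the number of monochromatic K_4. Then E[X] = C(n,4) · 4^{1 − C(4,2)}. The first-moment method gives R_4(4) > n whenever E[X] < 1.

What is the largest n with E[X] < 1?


We need C(n, 4) · 4^{1 − 6} < 1, i.e. C(n, 4) < 4^{6 − 1} = 1024.
Check values of n near the boundary:
  n = 8: C(8, 4) = 70; 70 < 1024? YES
  n = 9: C(9, 4) = 126; 126 < 1024? YES
  n = 10: C(10, 4) = 210; 210 < 1024? YES
  n = 11: C(11, 4) = 330; 330 < 1024? YES
  n = 12: C(12, 4) = 495; 495 < 1024? YES
  n = 13: C(13, 4) = 715; 715 < 1024? YES
  n = 14: C(14, 4) = 1001; 1001 < 1024? YES
  n = 15: C(15, 4) = 1365; 1365 < 1024? NO
  n = 16: C(16, 4) = 1820; 1820 < 1024? NO
  n = 17: C(17, 4) = 2380; 2380 < 1024? NO
The largest n with C(n, 4) < 1024 is n = 14 (where E[X] = 1001/1024 ≈ 0.978). Hence R_4(4) > 14, i.e. R_4(4) ≥ 15.

Largest n = 14; hence R_4(4) > 14.


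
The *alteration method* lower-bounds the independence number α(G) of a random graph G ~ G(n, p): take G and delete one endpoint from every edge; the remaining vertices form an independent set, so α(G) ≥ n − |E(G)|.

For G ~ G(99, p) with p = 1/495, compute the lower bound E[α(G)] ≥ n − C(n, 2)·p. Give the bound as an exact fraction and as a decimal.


E[|E(G)|] = C(99, 2)·p = 4851 · (1/495) = 49/5.
E[α(G)] ≥ n − E[|E(G)|] = 99 − 49/5 = 446/5.
Numerically: ≈ 89.200.
(This is only a lower bound; the true E[α(G)] may be larger.)

E[α(G)] ≥ 446/5 ≈ 89.200.


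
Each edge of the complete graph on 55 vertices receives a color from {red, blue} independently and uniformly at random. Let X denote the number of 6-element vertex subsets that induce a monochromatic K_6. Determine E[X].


Let X = Σ_S X_S over the C(55, 6) = 28989675 subsets S of size 6, where X_S = 1 if the K_6 on S is monochromatic.
For a fixed S, the K_6 on S has C(6, 2) = 15 edges. P[all 15 edges red] = (1/2)^15, and likewise for blue, so P[monochromatic] = 2·(1/2)^15 = 2^{1 − 15} = 1/16384.
By linearity: E[X] = C(55, 6) · 2^{1 − 15} = 28989675 · 1/16384 = 28989675/16384.
Numerically: E[X] ≈ 1769.38934.

E[X] = C(55,6)·2^(1−C(6,2)) = 28989675/16384 ≈ 1769.38934.


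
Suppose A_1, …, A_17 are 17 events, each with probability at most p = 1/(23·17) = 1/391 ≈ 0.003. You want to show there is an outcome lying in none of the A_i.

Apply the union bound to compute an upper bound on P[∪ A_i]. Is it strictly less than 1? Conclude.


Union bound: P[∪_{i=1}^{17} A_i] ≤ Σ_i P[A_i] ≤ 17·p = 17·(1/391) = 1/23.
Numerically: 1/23 ≈ 0.043.
Is 1/23 < 1? YES.
Since P[∪ A_i] ≤ 1/23 < 1, the complement has P[∩ A_i^c] ≥ 1 − 1/23 = 22/23 > 0, so some outcome avoids every A_i.

17·p = 1/23 ≈ 0.043; existence CERTIFIED by the union bound.


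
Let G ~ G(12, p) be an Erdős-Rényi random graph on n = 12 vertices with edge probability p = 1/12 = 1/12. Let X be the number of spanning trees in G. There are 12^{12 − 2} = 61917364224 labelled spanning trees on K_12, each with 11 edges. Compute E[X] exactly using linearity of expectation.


K_12 has 12^{12 − 2} = 61917364224 labelled spanning trees.
For each such spanning tree H, let X_H = 1 if all 11 edges of H are present in G. Then P[X_H = 1] = p^{11} = (1/12)^{11} = 1/743008370688.
By linearity of expectation: E[X] = Σ_H E[X_H] = 61917364224 · p^{11} = 61917364224 · 1/743008370688 = 1/12.
Numerically: E[X] ≈ 0.083333.

E[X] = 61917364224 · (1/12)^{11} = 1/12 ≈ 0.083333.


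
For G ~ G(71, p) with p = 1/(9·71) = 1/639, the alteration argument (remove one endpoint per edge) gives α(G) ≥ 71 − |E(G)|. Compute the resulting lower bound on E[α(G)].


E[|E(G)|] = C(71, 2)·p = 2485 · (1/639) = 35/9.
E[α(G)] ≥ n − E[|E(G)|] = 71 − 35/9 = 604/9.
Numerically: ≈ 67.1111.
(This is only a lower bound; the true E[α(G)] may be larger.)

E[α(G)] ≥ 604/9 ≈ 67.1111.


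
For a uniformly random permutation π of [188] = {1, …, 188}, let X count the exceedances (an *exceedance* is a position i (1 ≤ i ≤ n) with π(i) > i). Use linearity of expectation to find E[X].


Write X = Σ_{i=1}^{188} X_i, where X_i = 1_{π(i) > i}.
For each fixed i, π(i) is uniform over {1, …, 188} (marginal of a uniform permutation), so P[π(i) > i] = (n − i)/n. Summing: Σ_{i=1}^{188} (n − i)/n = (0 + 1 + … + 187)/188 = 188(188 − 1)/(2·188) = (188 − 1)/2.
Hence E[X] = Σ_{i=1}^{188} (188 − i)/188 = 187/2 ≈ 93.5000.

E[X] = 187/2 = 93.5000.


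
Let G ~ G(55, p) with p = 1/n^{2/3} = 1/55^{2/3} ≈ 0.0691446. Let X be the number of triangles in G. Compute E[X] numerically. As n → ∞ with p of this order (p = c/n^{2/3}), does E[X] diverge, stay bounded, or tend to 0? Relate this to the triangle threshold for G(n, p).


Number of potential triangles: C(55, 3) = 26235.
Each occurs with probability p³ ≈ (0.0691446)³ ≈ 3.30578512e-04.
By linearity: E[X] = C(55, 3)·p³ ≈ 26235 · 3.30578512e-04 ≈ 8.672727.
Since α = 2/3 < 1, p = c/n^{2/3} ≫ 1/n is above the triangle threshold p ~ 1/n. Asymptotically E[X] ~ (c³/6)·n^{3(1−α)} = (1³/6)·n^{1} → ∞; triangles are abundant w.h.p.

E[X] ≈ 8.672727; in regime p = Θ(1/n^{2/3}) E[X] diverges (above the triangle threshold p ~ 1/n).


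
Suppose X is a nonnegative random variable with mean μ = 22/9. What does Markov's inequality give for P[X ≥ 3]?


μ = E[X] = 22/9, a = 3.
Markov: P[X ≥ 3] ≤ μ/a = (22/9)/3 = 22/27.
Numerically: ≈ 0.815.
(Since a = 3 > μ = 2.444, the bound 22/27 is < 1 and informative.)

P[X ≥ 3] ≤ 22/27 ≈ 0.815.


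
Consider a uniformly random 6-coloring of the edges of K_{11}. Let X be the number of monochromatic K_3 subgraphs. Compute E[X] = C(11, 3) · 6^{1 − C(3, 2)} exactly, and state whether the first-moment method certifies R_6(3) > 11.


E[X] = C(11, 3) · 6^{1 − 3} = 165 · 6^{−2} = 165/36.
As a reduced fraction: E[X] = 55/12 ≈ 4.583333.
Is E[X] < 1? NO.
Since E[X] ≥ 1, the first-moment bound is inconclusive at n = 11; it does NOT by itself certify R_6(3) > 11.

E[X] = 55/12 ≈ 4.583333; E[X] ≥ 1; first-moment method inconclusive here.


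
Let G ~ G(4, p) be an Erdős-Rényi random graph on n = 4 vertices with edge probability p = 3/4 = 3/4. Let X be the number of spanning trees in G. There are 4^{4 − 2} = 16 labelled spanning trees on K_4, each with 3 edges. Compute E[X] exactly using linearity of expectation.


K_4 has 4^{4 − 2} = 16 labelled spanning trees.
For each such spanning tree H, let X_H = 1 if all 3 edges of H are present in G. Then P[X_H = 1] = p^{3} = (3/4)^{3} = 27/64.
Summing the indicators: E[X] = Σ_H E[X_H] = 16 · p^{3} = 16 · 27/64 = 27/4.
Numerically: E[X] ≈ 6.75.

E[X] = 16 · (3/4)^{3} = 27/4 ≈ 6.75.


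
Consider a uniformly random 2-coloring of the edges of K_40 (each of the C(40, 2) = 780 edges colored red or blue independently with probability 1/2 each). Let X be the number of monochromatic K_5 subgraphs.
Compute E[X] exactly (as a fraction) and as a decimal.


Let X = Σ_S X_S over the C(40, 5) = 658008 subsets S of size 5, where X_S = 1 if the K_5 on S is monochromatic.
For a fixed S, the K_5 on S has C(5, 2) = 10 edges. P[all 10 edges red] = (1/2)^10, and likewise for blue, so P[monochromatic] = 2·(1/2)^10 = 2^{1 − 10} = 1/512.
Summing: E[X] = C(40, 5) · 2^{1 − 10} = 658008 · 1/512 = 82251/64.
Numerically: E[X] ≈ 1285.17188.

E[X] = C(40,5)·2^(1−C(5,2)) = 82251/64 ≈ 1285.17188.


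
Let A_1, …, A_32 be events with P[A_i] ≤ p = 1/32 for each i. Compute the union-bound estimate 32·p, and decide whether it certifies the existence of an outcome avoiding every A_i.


Union bound: P[∪_{i=1}^{32} A_i] ≤ Σ_i P[A_i] ≤ 32·p = 32·(1/32) = 1.
Numerically: 1 ≈ 1.0000000.
Is 1 < 1? NO.
Since the bound 1 is ≥ 1, the union bound is uninformative here; it does NOT by itself certify existence.

32·p = 1 ≈ 1.0000000; existence NOT certified by the union bound.


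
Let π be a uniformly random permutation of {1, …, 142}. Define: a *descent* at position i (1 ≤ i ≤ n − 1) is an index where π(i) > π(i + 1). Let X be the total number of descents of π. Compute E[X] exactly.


Write X = Σ X_I over i = 1, …, 141, with X_I the indicator of one descent.
There are 141 indicators.
For each fixed i, the pair (π(i), π(i+1)) is a uniformly random ordered pair of distinct values from {1, …, 142}; by symmetry P[π(i) > π(i+1)] = 1/2.
By linearity: E[X] = 141 · (1/2) = (142 − 1) · (1/2) = 141/2 ≈ 70.500000.

E[X] = 141/2 = 70.500000.


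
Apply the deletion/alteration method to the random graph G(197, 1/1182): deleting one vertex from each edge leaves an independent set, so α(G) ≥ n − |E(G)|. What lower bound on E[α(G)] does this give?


E[|E(G)|] = C(197, 2)·p = 19306 · (1/1182) = 49/3.
E[α(G)] ≥ n − E[|E(G)|] = 197 − 49/3 = 542/3.
Numerically: ≈ 180.667.
(This is only a lower bound; the true E[α(G)] may be larger.)

E[α(G)] ≥ 542/3 ≈ 180.667.


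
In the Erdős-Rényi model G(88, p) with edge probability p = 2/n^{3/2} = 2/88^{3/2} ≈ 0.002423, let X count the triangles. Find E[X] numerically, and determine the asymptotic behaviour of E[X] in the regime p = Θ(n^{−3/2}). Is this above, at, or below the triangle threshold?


Number of potential triangles: C(88, 3) = 109736.
Each occurs with probability p³ ≈ (0.002423)³ ≈ 1.422060e-08.
By linearity: E[X] = C(88, 3)·p³ ≈ 109736 · 1.422060e-08 ≈ 0.0016.
Since α = 3/2 > 1, p = c/n^{3/2} = o(1/n) is below the triangle threshold p ~ 1/n. Asymptotically E[X] ~ (c³/6)·n^{3(1−α)} = (2³/6)·n^{-1.5} → 0, so by Markov's inequality G has no triangles w.h.p.

E[X] ≈ 0.0016; in regime p = Θ(1/n^{3/2}) E[X] tends to 0 (below the triangle threshold p ~ 1/n).


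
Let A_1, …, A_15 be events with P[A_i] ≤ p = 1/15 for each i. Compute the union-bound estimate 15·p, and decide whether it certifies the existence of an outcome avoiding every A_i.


Union bound: P[∪_{i=1}^{15} A_i] ≤ Σ_i P[A_i] ≤ 15·p = 15·(1/15) = 1.
Numerically: 1 ≈ 1.000.
Is 1 < 1? NO.
Since the bound 1 is ≥ 1, the union bound is uninformative here; it does NOT by itself certify existence.

15·p = 1 ≈ 1.000; existence NOT certified by the union bound.


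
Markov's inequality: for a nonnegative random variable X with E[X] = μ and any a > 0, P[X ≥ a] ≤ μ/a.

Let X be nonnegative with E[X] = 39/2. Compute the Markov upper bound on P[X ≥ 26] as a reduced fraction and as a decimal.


μ = E[X] = 39/2, a = 26.
Markov: P[X ≥ 26] ≤ μ/a = (39/2)/26 = 3/4.
Numerically: ≈ 0.750000.
(Since a = 26 > μ = 19.500000, the bound 3/4 is < 1 and informative.)

P[X ≥ 26] ≤ 3/4 ≈ 0.750000.


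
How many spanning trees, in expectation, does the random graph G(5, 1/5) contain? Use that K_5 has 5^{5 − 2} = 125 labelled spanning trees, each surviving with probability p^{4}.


K_5 has 5^{5 − 2} = 125 labelled spanning trees.
For each such spanning tree H, let X_H = 1 if all 4 edges of H are present in G. Then P[X_H = 1] = p^{4} = (1/5)^{4} = 1/625.
Summing the indicators: E[X] = Σ_H E[X_H] = 125 · p^{4} = 125 · 1/625 = 1/5.
Numerically: E[X] ≈ 0.2.

E[X] = 125 · (1/5)^{4} = 1/5 ≈ 0.2.


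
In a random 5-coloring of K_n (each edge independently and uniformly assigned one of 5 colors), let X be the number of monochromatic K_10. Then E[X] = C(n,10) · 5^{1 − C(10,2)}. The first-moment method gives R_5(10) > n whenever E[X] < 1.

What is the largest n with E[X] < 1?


We need C(n, 10) · 5^{1 − 45} < 1, i.e. C(n, 10) < 5^{45 − 1} = 5684341886080801486968994140625.
Check values of n near the boundary:
  n = 5388: C(5388, 10) = 5634865093375880654852250419586; 5634865093375880654852250419586 < 5684341886080801486968994140625? YES
  n = 5389: C(5389, 10) = 5645340767466558997768874792926; 5645340767466558997768874792926 < 5684341886080801486968994140625? YES
  n = 5390: C(5390, 10) = 5655833965919099070255434039753; 5655833965919099070255434039753 < 5684341886080801486968994140625? YES
  n = 5391: C(5391, 10) = 5666344714787188828795213697883; 5666344714787188828795213697883 < 5684341886080801486968994140625? YES
  n = 5392: C(5392, 10) = 5676873040158402483252283957448; 5676873040158402483252283957448 < 5684341886080801486968994140625? YES
  n = 5393: C(5393, 10) = 5687418968154238267170642278008; 5687418968154238267170642278008 < 5684341886080801486968994140625? NO
The largest n with C(n, 10) < 5684341886080801486968994140625 is n = 5392 (where E[X] = 5676873040158402483252283957448/5684341886080801486968994140625 ≈ 0.999). Hence R_5(10) > 5392, i.e. R_5(10) ≥ 5393.

Largest n = 5392; hence R_5(10) > 5392.


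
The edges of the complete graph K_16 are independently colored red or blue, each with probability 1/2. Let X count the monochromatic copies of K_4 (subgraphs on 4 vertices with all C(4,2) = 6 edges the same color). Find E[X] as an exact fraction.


Let X = Σ_S X_S over the C(16, 4) = 1820 subsets S of size 4, where X_S = 1 if the K_4 on S is monochromatic.
For a fixed S, the K_4 on S has C(4, 2) = 6 edges. P[all 6 edges red] = (1/2)^6, and likewise for blue, so P[monochromatic] = 2·(1/2)^6 = 2^{1 − 6} = 1/32.
By linearity of expectation: E[X] = C(16, 4) · 2^{1 − 6} = 1820 · 1/32 = 455/8.
Numerically: E[X] ≈ 56.8750.

E[X] = C(16,4)·2^(1−C(4,2)) = 455/8 ≈ 56.8750.


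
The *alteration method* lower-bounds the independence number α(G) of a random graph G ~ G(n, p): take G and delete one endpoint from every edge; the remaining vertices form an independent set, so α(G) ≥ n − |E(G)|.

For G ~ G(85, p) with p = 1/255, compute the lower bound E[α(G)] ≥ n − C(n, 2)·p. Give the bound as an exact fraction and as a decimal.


E[|E(G)|] = C(85, 2)·p = 3570 · (1/255) = 14.
E[α(G)] ≥ n − E[|E(G)|] = 85 − 14 = 71.
Numerically: ≈ 71.00000.
(This is only a lower bound; the true E[α(G)] may be larger.)

E[α(G)] ≥ 71 ≈ 71.00000.


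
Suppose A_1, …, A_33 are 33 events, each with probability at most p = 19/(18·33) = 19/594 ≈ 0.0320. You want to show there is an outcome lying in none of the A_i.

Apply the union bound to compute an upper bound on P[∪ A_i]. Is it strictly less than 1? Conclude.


Union bound: P[∪_{i=1}^{33} A_i] ≤ Σ_i P[A_i] ≤ 33·p = 33·(19/594) = 19/18.
Numerically: 19/18 ≈ 1.0556.
Is 19/18 < 1? NO.
Since the bound 19/18 is ≥ 1, the union bound is uninformative here; it does NOT by itself certify existence.

33·p = 19/18 ≈ 1.0556; existence NOT certified by the union bound.


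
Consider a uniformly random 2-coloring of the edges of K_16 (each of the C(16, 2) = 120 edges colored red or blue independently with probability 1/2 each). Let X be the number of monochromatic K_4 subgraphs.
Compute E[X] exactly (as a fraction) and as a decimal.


Let X = Σ_S X_S over the C(16, 4) = 1820 subsets S of size 4, where X_S = 1 if the K_4 on S is monochromatic.
For a fixed S, the K_4 on S has C(4, 2) = 6 edges. P[all 6 edges red] = (1/2)^6, and likewise for blue, so P[monochromatic] = 2·(1/2)^6 = 2^{1 − 6} = 1/32.
Summing: E[X] = C(16, 4) · 2^{1 − 6} = 1820 · 1/32 = 455/8.
Numerically: E[X] ≈ 56.875.

E[X] = C(16,4)·2^(1−C(4,2)) = 455/8 ≈ 56.875.


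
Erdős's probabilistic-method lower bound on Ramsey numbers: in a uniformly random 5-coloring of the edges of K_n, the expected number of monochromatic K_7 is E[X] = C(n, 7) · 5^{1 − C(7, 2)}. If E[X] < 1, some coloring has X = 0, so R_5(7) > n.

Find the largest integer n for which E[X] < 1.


We need C(n, 7) · 5^{1 − 21} < 1, i.e. C(n, 7) < 5^{21 − 1} = 95367431640625.
Check values of n near the boundary:
  n = 333: C(333, 7) = 84549532139028; 84549532139028 < 95367431640625? YES
  n = 334: C(334, 7) = 86359460961576; 86359460961576 < 95367431640625? YES
  n = 335: C(335, 7) = 88202498238195; 88202498238195 < 95367431640625? YES
  n = 336: C(336, 7) = 90079147136880; 90079147136880 < 95367431640625? YES
  n = 337: C(337, 7) = 91989916924632; 91989916924632 < 95367431640625? YES
  n = 338: C(338, 7) = 93935323022736; 93935323022736 < 95367431640625? YES
  n = 339: C(339, 7) = 95915887062372; 95915887062372 < 95367431640625? NO
  n = 340: C(340, 7) = 97932136940560; 97932136940560 < 95367431640625? NO
The largest n with C(n, 7) < 95367431640625 is n = 338 (where E[X] = 93935323022736/95367431640625 ≈ 0.9850). Hence R_5(7) > 338, i.e. R_5(7) ≥ 339.

Largest n = 338; hence R_5(7) > 338.


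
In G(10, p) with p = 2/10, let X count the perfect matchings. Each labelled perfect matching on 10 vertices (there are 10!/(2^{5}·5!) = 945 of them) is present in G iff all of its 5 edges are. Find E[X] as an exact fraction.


K_10 has 10!/(2^{5}·5!) = 945 labelled perfect matchings.
For each such perfect matching H, let X_H = 1 if all 5 edges of H are present in G. Then P[X_H = 1] = p^{5} = (1/5)^{5} = 1/3125.
By linearity: E[X] = Σ_H E[X_H] = 945 · p^{5} = 945 · 1/3125 = 189/625.
Numerically: E[X] ≈ 0.302.

E[X] = 945 · (1/5)^{5} = 189/625 ≈ 0.302.


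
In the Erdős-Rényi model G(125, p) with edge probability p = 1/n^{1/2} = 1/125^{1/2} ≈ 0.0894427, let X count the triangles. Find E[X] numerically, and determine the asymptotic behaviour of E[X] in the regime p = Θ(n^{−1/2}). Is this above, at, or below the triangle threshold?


Number of potential triangles: C(125, 3) = 317750.
Each occurs with probability p³ ≈ (0.0894427)³ ≈ 7.15541753e-04.
By linearity: E[X] = C(125, 3)·p³ ≈ 317750 · 7.15541753e-04 ≈ 227.363392.
Since α = 1/2 < 1, p = c/n^{1/2} ≫ 1/n is above the triangle threshold p ~ 1/n. Asymptotically E[X] ~ (c³/6)·n^{3(1−α)} = (1³/6)·n^{1.5} → ∞; triangles are abundant w.h.p.

E[X] ≈ 227.363392; in regime p = Θ(1/n^{1/2}) E[X] diverges (above the triangle threshold p ~ 1/n).


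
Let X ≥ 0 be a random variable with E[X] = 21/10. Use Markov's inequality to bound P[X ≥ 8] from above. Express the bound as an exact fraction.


μ = E[X] = 21/10, a = 8.
Markov: P[X ≥ 8] ≤ μ/a = (21/10)/8 = 21/80.
Numerically: ≈ 0.263.
(Since a = 8 > μ = 2.100, the bound 21/80 is < 1 and informative.)

P[X ≥ 8] ≤ 21/80 ≈ 0.263.


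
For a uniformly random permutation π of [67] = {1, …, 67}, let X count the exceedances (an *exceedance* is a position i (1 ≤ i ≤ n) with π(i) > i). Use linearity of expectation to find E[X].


Write X = Σ_{i=1}^{67} X_i, where X_i = 1_{π(i) > i}.
For each fixed i, π(i) is uniform over {1, …, 67} (marginal of a uniform permutation), so P[π(i) > i] = (n − i)/n. Summing: Σ_{i=1}^{67} (n − i)/n = (0 + 1 + … + 66)/67 = 67(67 − 1)/(2·67) = (67 − 1)/2.
Hence E[X] = Σ_{i=1}^{67} (67 − i)/67 = 33 ≈ 33.000.

E[X] = 33 = 33.000.


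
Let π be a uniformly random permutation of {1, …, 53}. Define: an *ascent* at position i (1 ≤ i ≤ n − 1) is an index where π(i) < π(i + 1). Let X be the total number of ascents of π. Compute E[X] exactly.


Write X = Σ X_I over i = 1, …, 52, with X_I the indicator of one ascent.
There are 52 indicators.
For each fixed i, the pair (π(i), π(i+1)) is a uniformly random ordered pair of distinct values from {1, …, 53}; by symmetry P[π(i) < π(i+1)] = 1/2.
By linearity: E[X] = 52 · (1/2) = (53 − 1) · (1/2) = 26 ≈ 26.000000.

E[X] = 26 = 26.000000.


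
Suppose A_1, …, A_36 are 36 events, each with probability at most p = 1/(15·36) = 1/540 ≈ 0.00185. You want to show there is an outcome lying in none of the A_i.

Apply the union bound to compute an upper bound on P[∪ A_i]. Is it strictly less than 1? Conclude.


Union bound: P[∪_{i=1}^{36} A_i] ≤ Σ_i P[A_i] ≤ 36·p = 36·(1/540) = 1/15.
Numerically: 1/15 ≈ 0.06667.
Is 1/15 < 1? YES.
Since P[∪ A_i] ≤ 1/15 < 1, the complement has P[∩ A_i^c] ≥ 1 − 1/15 = 14/15 > 0, so some outcome avoids every A_i.

36·p = 1/15 ≈ 0.06667; existence CERTIFIED by the union bound.


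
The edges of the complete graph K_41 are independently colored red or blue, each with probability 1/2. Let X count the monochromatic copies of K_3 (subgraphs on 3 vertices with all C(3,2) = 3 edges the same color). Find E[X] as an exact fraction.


Let X = Σ_S X_S over the C(41, 3) = 10660 subsets S of size 3, where X_S = 1 if the K_3 on S is monochromatic.
For a fixed S, the K_3 on S has C(3, 2) = 3 edges. P[all 3 edges red] = (1/2)^3, and likewise for blue, so P[monochromatic] = 2·(1/2)^3 = 2^{1 − 3} = 1/4.
By linearity: E[X] = C(41, 3) · 2^{1 − 3} = 10660 · 1/4 = 2665.
Numerically: E[X] ≈ 2665.00000.

E[X] = C(41,3)·2^(1−C(3,2)) = 2665 ≈ 2665.00000.


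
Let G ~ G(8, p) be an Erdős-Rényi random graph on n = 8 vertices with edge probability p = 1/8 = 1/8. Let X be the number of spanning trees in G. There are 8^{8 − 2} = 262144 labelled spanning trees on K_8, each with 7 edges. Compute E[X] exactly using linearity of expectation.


K_8 has 8^{8 − 2} = 262144 labelled spanning trees.
For each such spanning tree H, let X_H = 1 if all 7 edges of H are present in G. Then P[X_H = 1] = p^{7} = (1/8)^{7} = 1/2097152.
Summing the indicators: E[X] = Σ_H E[X_H] = 262144 · p^{7} = 262144 · 1/2097152 = 1/8.
Numerically: E[X] ≈ 0.125.

E[X] = 262144 · (1/8)^{7} = 1/8 ≈ 0.125.
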